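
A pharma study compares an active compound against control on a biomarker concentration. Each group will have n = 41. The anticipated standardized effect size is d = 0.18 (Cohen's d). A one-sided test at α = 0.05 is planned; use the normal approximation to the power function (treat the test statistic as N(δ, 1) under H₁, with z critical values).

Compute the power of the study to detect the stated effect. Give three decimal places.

Noncentrality parameter: δ = d·√(n/2) = 0.18 × √(41/2) = 0.8150
Critical value for a one-sided test at α = 0.05: z_α = 1.645.
Power = Φ(δ − 1.645) = Φ(-0.830) = 0.2033.

Power ≈ 0.203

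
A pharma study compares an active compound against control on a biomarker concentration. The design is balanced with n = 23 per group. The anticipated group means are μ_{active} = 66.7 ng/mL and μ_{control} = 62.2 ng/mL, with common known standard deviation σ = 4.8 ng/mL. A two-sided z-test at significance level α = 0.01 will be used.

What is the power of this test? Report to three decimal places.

Power ≈ 0.727

Standardized effect: d = |μ_{active} − μ_{control}| / σ = |66.7 − 62.2| / 4.8 = 0.9375
Noncentrality parameter: δ = d·√(n/2) = 0.9375 × √(23/2) = 3.1792
Critical value for a two-sided test at α = 0.01: z_{α/2} = 2.576.
Power = Φ(δ − 2.576) + Φ(−δ − 2.576) = Φ(0.603) + Φ(-5.755) = 0.7269 + 0.0000 = 0.7269.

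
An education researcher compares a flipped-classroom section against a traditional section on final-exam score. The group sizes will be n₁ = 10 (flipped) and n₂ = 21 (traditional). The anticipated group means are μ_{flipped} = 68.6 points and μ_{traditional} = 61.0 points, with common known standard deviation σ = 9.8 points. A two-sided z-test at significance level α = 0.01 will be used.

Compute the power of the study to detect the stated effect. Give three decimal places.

Power ≈ 0.289

Standardized effect: d = |μ_{flipped} − μ_{traditional}| / σ = |68.6 − 61.0| / 9.8 = 0.7755
Noncentrality parameter: δ = d / √(1/n₁ + 1/n₂) = 0.7755 / √(1/10 + 1/21) = 2.0184
Two-sided α = 0.01 → critical value z_{0.005} = 2.576.
Power = Φ(δ − 2.576) + Φ(−δ − 2.576) = Φ(-0.557) + Φ(-4.594) = 0.2886 + 0.0000 = 0.2886.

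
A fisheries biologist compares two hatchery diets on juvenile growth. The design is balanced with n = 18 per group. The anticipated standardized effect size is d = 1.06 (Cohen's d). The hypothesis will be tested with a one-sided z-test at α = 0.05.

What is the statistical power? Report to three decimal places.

Noncentrality parameter: δ = d·√(n/2) = 1.06 × √(18/2) = 3.1800
Critical value for a one-sided test at α = 0.05: z_α = 1.645.
Power = Φ(δ − 1.645) = Φ(1.535) = 0.9376.

Power ≈ 0.938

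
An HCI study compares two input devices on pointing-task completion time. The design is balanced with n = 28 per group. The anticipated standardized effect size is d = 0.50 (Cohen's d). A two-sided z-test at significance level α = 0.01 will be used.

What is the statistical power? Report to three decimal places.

Power ≈ 0.240

Noncentrality parameter: λ = d·√(n/2) = 0.50 × √(28/2) = 1.8708
Critical value for a two-sided test at α = 0.01: z_{α/2} = 2.576.
Power = Φ(λ − 2.576) + Φ(−λ − 2.576) = Φ(-0.705) + Φ(-4.447) = 0.2404 + 0.0000 = 0.2404.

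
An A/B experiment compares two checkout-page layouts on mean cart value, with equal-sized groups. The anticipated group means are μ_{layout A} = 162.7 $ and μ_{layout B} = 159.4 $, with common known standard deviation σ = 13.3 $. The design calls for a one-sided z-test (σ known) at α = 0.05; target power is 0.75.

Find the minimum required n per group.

n = 175 per group

Standardized effect: d = |μ_{layout A} − μ_{layout B}| / σ = |162.7 − 159.4| / 13.3 = 0.2481
Set Φ(δ − 1.645) = 0.75; then δ − 1.645 = Φ⁻¹(0.75) = 0.674, giving δ = 2.319.
δ = d·√(n/2) ⇒ n = 2(δ/d)² = 2 × (2.319 / 0.2481)² = 174.76.
Rounding up, n = 175 per group.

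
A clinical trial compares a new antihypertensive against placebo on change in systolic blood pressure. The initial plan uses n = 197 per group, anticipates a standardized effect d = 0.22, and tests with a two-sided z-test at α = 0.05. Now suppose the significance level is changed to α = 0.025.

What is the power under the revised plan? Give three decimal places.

δ = d·√(n/2) = 0.22 × √(197/2) = 2.1834 (unchanged). New critical value: z_{0.0125} = 2.241.
Revised power = Φ(δ − 2.241) + Φ(−δ − 2.241) = Φ(-0.058) + Φ(-4.425) = 0.4769 + 0.0000 = 0.4769.

Power ≈ 0.477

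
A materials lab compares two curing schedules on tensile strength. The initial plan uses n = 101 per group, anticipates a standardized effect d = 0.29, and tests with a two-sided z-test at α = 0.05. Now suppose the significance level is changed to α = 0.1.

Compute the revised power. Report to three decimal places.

Power ≈ 0.661

δ = d·√(n/2) = 0.29 × √(101/2) = 2.0608 (unchanged). New critical value: z_{0.05} = 1.645.
Revised power = Φ(δ − 1.645) + Φ(−δ − 1.645) = Φ(0.416) + Φ(-3.706) = 0.6613 + 0.0001 = 0.6614.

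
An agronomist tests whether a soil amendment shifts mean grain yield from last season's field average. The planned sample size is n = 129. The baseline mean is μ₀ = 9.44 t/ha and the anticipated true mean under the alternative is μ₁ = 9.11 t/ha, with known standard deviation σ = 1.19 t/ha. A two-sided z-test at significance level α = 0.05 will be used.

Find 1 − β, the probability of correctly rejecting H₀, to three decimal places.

Power ≈ 0.883

Standardized effect: d = |μ₁ − μ₀| / σ = |9.11 − 9.44| / 1.19 = 0.2773
Noncentrality parameter: δ = d·√n = 0.2773 × √129 = 3.1496
Critical value for a two-sided test at α = 0.05: z_{α/2} = 1.960.
Power = Φ(δ − 1.960) + Φ(−δ − 1.960) = Φ(1.190) + Φ(-5.110) = 0.8829 + 0.0000 = 0.8829.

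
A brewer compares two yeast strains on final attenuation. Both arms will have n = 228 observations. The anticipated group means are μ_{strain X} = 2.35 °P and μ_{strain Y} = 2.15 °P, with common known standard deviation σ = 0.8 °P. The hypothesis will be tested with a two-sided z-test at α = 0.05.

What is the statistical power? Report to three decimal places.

Power ≈ 0.761

Standardized effect: d = |μ_{strain X} − μ_{strain Y}| / σ = |2.35 − 2.15| / 0.8 = 0.2500
Noncentrality parameter: δ = d·√(n/2) = 0.2500 × √(228/2) = 2.6693
Two-sided α = 0.05 → critical value z_{0.025} = 1.960.
Power = Φ(δ − 1.960) + Φ(−δ − 1.960) = Φ(0.709) + Φ(-4.629) = 0.7609 + 0.0000 = 0.7609.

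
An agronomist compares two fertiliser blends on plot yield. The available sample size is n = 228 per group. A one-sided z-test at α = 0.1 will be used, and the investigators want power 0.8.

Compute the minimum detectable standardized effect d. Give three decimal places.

d ≈ 0.199

Required noncentrality: δ = z_{0.1} + z_{0.20} = 1.282 + 0.842 = 2.123.
δ = d·√(n/2) ⇒ d = δ/√(n/2) = 2.123/√(228/2) = 0.1989.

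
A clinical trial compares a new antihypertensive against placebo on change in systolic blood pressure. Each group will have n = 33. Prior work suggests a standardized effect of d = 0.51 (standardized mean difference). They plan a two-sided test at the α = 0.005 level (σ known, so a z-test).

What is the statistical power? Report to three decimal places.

Noncentrality parameter: δ = d·√(n/2) = 0.51 × √(33/2) = 2.0716
Two-sided α = 0.005 → critical value z_{0.0025} = 2.807.
Power = Φ(δ − 2.807) + Φ(−δ − 2.807) = Φ(-0.735) + Φ(-4.879) = 0.2310 + 0.0000 = 0.2310.

Power ≈ 0.231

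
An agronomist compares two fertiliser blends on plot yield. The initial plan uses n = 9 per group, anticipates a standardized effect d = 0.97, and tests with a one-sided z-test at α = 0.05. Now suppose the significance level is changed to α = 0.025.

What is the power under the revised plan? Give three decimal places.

Power ≈ 0.539

δ = d·√(n/2) = 0.97 × √(9/2) = 2.0577 (unchanged). New critical value: z_{0.025} = 1.960.
Revised power = P(Z > 1.960 − δ) = Φ(0.098) = 0.5389.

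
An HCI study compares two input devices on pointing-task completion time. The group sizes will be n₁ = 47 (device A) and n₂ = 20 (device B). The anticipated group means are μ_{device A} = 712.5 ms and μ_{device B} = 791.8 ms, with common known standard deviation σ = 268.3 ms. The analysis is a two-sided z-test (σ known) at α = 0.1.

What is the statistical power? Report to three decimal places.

Standardized effect: d = |μ_{device A} − μ_{device B}| / σ = |712.5 − 791.8| / 268.3 = 0.2956
Noncentrality parameter: δ = d / √(1/n₁ + 1/n₂) = 0.2956 / √(1/47 + 1/20) = 1.1071
Critical value for a two-sided test at α = 0.1: z_{α/2} = 1.645.
Power = Φ(δ − 1.645) + Φ(−δ − 1.645) = Φ(-0.538) + Φ(-2.752) = 0.2954 + 0.0030 = 0.2983.

Power ≈ 0.298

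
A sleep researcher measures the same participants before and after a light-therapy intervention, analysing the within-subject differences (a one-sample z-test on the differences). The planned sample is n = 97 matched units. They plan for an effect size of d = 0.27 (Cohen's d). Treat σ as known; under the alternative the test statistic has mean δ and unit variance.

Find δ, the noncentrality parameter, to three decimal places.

The noncentrality parameter scales effect size by the design's sample-size factor: δ = d·√n = 0.27 × √97 = 2.6592

δ ≈ 2.659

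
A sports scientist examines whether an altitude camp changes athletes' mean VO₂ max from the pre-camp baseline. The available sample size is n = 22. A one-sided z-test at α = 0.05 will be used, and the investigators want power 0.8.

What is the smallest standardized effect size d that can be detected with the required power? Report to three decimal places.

Required noncentrality: δ = z_{0.05} + z_{0.20} = 1.645 + 0.842 = 2.486.
δ = d·√n ⇒ d = δ/√n = 2.486/√22 = 0.5301.

d ≈ 0.530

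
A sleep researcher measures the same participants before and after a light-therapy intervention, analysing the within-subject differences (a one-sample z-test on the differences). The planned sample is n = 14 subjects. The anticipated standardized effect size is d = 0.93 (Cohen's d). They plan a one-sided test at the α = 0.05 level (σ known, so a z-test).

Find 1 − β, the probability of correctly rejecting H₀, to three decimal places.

Power ≈ 0.967

Noncentrality parameter: δ = d·√n = 0.93 × √14 = 3.4797
One-sided α = 0.05 → critical value z_{0.05} = 1.645.
Power = P(Z > 1.645 − δ) = Φ(1.835) = 0.9667.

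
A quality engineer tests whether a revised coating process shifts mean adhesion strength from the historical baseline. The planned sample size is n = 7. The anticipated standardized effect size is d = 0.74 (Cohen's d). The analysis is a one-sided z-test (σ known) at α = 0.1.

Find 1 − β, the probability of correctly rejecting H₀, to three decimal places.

Noncentrality parameter: δ = d·√n = 0.74 × √7 = 1.9579
One-sided α = 0.1 → critical value z_{0.1} = 1.282.
Power = P(Z > 1.282 − δ) = Φ(0.676) = 0.7506.

Power ≈ 0.751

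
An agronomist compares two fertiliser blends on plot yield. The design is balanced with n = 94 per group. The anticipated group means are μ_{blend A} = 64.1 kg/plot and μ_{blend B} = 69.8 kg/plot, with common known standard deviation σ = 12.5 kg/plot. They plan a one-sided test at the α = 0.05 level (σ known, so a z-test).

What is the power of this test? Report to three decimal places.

Standardized effect: d = |μ_{blend A} − μ_{blend B}| / σ = |64.1 − 69.8| / 12.5 = 0.4560
Noncentrality parameter: δ = d·√(n/2) = 0.4560 × √(94/2) = 3.1262
One-sided α = 0.05 → critical value z_{0.05} = 1.645.
Power = P(Z > 1.645 − δ) = Φ(1.481) = 0.9307.

Power ≈ 0.931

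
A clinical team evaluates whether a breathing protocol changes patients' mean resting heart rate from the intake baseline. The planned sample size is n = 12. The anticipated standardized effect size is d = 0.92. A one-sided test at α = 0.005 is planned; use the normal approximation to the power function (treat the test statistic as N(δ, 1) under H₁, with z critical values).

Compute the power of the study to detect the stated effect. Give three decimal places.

Noncentrality parameter: δ = d·√n = 0.92 × √12 = 3.1870
Critical value for a one-sided test at α = 0.005: z_α = 2.576.
Power = P(Z > 2.576 − δ) = Φ(0.611) = 0.7294.

Power ≈ 0.729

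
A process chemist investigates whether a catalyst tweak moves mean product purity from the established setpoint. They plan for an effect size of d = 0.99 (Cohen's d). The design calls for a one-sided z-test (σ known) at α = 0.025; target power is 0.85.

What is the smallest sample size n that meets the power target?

n = 10

Set Φ(δ − 1.960) = 0.85; then δ − 1.960 = Φ⁻¹(0.85) = 1.036, giving δ = 2.996.
δ = d·√n ⇒ n = (δ/d)² = (2.996 / 0.99)² = 9.16.
Round up to the next whole unit.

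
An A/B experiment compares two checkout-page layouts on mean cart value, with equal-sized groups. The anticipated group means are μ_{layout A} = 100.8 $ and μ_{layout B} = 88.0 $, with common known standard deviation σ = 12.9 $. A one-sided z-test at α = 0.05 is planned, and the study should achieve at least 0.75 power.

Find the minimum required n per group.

n = 11 per group

Standardized effect: d = |μ_{layout A} − μ_{layout B}| / σ = |100.8 − 88.0| / 12.9 = 0.9922
For power 0.75 need Φ(δ − z_{0.05}) = 0.75, so δ = z_{0.05} + z_{0.25} = 1.645 + 0.674 = 2.319.
δ = d·√(n/2) ⇒ n = 2(δ/d)² = 2 × (2.319 / 0.9922)² = 10.93.
Rounding up, n = 11 per group.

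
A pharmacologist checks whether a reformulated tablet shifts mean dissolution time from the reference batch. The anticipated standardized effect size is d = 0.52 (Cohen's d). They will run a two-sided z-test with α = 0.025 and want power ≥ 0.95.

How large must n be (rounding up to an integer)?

n = 56

For power 0.95 need Φ(δ − z_{0.0125}) = 0.95, so δ = z_{0.0125} + z_{0.05} = 2.241 + 1.645 = 3.886.
(For δ > 0 the lower-tail rejection region contributes negligibly to power, so the one-term inversion is standard.)
δ = d·√n ⇒ n = (δ/d)² = (3.886 / 0.52)² = 55.85.
Round up to the next whole unit.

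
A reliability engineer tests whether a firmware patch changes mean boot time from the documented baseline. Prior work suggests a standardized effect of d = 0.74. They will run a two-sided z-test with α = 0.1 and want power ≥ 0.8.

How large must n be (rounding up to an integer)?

n = 12

Set Φ(δ − 1.645) = 0.8; then δ − 1.645 = Φ⁻¹(0.8) = 0.842, giving δ = 2.486.
(The Φ(−δ − z_{α/2}) term is vanishingly small for δ > 0 and is dropped in the standard sample-size formula.)
δ = d·√n ⇒ n = (δ/d)² = (2.486 / 0.74)² = 11.29.
Rounding up, n = 12.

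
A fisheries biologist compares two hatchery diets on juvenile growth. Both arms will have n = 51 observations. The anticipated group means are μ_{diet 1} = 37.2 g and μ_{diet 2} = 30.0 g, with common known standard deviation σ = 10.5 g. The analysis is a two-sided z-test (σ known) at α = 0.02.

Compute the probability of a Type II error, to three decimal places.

Standardized effect: d = |μ_{diet 1} − μ_{diet 2}| / σ = |37.2 − 30.0| / 10.5 = 0.6857
Noncentrality parameter: δ = d·√(n/2) = 0.6857 × √(51/2) = 3.4627
Two-sided α = 0.02 → critical value z_{0.01} = 2.326.
Power = Φ(δ − 2.326) + Φ(−δ − 2.326) = Φ(1.136) + Φ(-5.789) = 0.8721 + 0.0000 = 0.8721.
Type II error: β = 1 − power = 1 − 0.8721 = 0.1279.

β ≈ 0.128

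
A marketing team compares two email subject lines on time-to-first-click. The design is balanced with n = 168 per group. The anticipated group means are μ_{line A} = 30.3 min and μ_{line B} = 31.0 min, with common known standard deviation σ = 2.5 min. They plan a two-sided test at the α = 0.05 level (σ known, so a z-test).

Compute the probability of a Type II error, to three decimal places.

Standardized effect: d = |μ_{line A} − μ_{line B}| / σ = |30.3 − 31.0| / 2.5 = 0.2800
Noncentrality parameter: δ = d·√(n/2) = 0.2800 × √(168/2) = 2.5662
Critical value for a two-sided test at α = 0.05: z_{α/2} = 1.960.
Power = Φ(δ − 1.960) + Φ(−δ − 1.960) = Φ(0.606) + Φ(-4.526) = 0.7278 + 0.0000 = 0.7278.
Type II error: β = 1 − power = 1 − 0.7278 = 0.2722.

β ≈ 0.272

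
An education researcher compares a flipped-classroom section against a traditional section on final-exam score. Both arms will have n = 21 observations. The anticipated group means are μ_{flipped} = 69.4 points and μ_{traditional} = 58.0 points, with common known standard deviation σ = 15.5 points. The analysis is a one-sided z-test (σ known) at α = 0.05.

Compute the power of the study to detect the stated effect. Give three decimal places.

Power ≈ 0.770

Standardized effect: d = |μ_{flipped} − μ_{traditional}| / σ = |69.4 − 58.0| / 15.5 = 0.7355
Noncentrality parameter: δ = d·√(n/2) = 0.7355 × √(21/2) = 2.3832
Critical value for a one-sided test at α = 0.05: z_α = 1.645.
Power = P(Z > 1.645 − δ) = Φ(0.738) = 0.7699.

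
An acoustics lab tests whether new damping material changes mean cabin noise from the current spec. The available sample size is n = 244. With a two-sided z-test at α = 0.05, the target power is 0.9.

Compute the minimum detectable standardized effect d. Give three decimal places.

Need Φ(δ − 1.960) = 0.9, so δ = 1.960 + 1.282 = 3.242.
(Lower-tail contribution to power is negligible for δ > 0.)
δ = d·√n ⇒ d = δ/√n = 3.242/√244 = 0.2075.

d ≈ 0.208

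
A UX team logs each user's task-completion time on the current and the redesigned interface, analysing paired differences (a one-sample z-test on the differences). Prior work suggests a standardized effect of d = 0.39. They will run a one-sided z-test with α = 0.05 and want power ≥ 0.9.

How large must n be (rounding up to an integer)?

n = 57

Set Φ(δ − 1.645) = 0.9; then δ − 1.645 = Φ⁻¹(0.9) = 1.282, giving δ = 2.926.
δ = d·√n ⇒ n = (δ/d)² = (2.926 / 0.39)² = 56.30.
Round up to the next whole unit.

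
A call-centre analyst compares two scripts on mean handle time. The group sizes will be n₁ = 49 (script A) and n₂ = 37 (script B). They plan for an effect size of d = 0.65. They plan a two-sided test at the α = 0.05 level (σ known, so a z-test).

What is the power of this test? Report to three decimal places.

Noncentrality parameter: δ = d / √(1/n₁ + 1/n₂) = 0.65 / √(1/49 + 1/37) = 2.9844
Two-sided α = 0.05 → critical value z_{0.025} = 1.960.
Power = Φ(δ − 1.960) + Φ(−δ − 1.960) = Φ(1.024) + Φ(-4.944) = 0.8472 + 0.0000 = 0.8472.

Power ≈ 0.847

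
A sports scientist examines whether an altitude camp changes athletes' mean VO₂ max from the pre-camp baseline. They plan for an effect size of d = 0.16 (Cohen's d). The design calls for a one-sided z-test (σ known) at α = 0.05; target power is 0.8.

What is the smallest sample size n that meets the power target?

For power 0.8 need Φ(δ − z_{0.05}) = 0.8, so δ = z_{0.05} + z_{0.20} = 1.645 + 0.842 = 2.486.
δ = d·√n ⇒ n = (δ/d)² = (2.486 / 0.16)² = 241.51.
Round up to the next whole unit.

n = 242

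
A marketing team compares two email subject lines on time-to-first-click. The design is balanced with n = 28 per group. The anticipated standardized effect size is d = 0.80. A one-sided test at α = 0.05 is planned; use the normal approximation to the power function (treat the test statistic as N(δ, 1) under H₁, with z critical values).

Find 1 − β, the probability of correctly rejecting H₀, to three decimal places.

Power ≈ 0.911

Noncentrality parameter: δ = d·√(n/2) = 0.80 × √(28/2) = 2.9933
Critical value for a one-sided test at α = 0.05: z_α = 1.645.
Power = P(Z > 1.645 − δ) = Φ(1.348) = 0.9112.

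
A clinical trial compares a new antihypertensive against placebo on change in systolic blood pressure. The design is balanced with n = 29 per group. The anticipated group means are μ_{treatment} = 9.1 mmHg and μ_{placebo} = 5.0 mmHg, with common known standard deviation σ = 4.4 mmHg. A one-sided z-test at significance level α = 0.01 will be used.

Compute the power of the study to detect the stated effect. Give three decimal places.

Standardized effect: d = |μ_{treatment} − μ_{placebo}| / σ = |9.1 − 5.0| / 4.4 = 0.9318
Noncentrality parameter: δ = d·√(n/2) = 0.9318 × √(29/2) = 3.5483
One-sided α = 0.01 → critical value z_{0.01} = 2.326.
Power = Φ(δ − 2.326) = Φ(1.222) = 0.8891.

Power ≈ 0.889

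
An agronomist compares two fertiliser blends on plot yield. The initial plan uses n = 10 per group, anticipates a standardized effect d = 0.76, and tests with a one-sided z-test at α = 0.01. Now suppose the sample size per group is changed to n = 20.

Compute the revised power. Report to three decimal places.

With n = 20 per group: δ = d·√(n/2) = 0.76 × √(20/2) = 2.4033. Critical value z_{0.01} = 2.326.
Revised power = P(Z > 2.326 − δ) = Φ(0.077) = 0.5307.

Power ≈ 0.531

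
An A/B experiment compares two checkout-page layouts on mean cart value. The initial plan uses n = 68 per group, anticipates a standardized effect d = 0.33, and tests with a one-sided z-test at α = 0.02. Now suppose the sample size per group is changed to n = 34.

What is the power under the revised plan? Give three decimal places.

Power ≈ 0.244

With n = 34 per group: δ = d·√(n/2) = 0.33 × √(34/2) = 1.3606. Critical value z_{0.02} = 2.054.
Revised power = P(Z > 2.054 − δ) = Φ(-0.693) = 0.2441.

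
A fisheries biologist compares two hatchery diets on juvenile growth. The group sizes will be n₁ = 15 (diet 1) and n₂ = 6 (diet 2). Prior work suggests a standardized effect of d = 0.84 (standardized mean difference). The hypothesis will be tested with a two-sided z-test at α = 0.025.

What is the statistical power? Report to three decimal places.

Noncentrality parameter: δ = d / √(1/n₁ + 1/n₂) = 0.84 / √(1/15 + 1/6) = 1.7390
Two-sided α = 0.025 → critical value z_{0.0125} = 2.241.
Power = Φ(δ − 2.241) + Φ(−δ − 2.241) = Φ(-0.502) + Φ(-3.980) = 0.3077 + 0.0000 = 0.3077.

Power ≈ 0.308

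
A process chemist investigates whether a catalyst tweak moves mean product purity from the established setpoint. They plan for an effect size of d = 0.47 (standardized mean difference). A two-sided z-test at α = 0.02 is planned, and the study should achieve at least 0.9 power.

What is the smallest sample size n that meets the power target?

For power 0.9 need Φ(δ − z_{0.01}) = 0.9, so δ = z_{0.01} + z_{0.10} = 2.326 + 1.282 = 3.608.
(Ignoring the negligible lower-tail rejection probability gives the usual closed-form inversion.)
δ = d·√n ⇒ n = (δ/d)² = (3.608 / 0.47)² = 58.93.
Rounding up, n = 59.

n = 59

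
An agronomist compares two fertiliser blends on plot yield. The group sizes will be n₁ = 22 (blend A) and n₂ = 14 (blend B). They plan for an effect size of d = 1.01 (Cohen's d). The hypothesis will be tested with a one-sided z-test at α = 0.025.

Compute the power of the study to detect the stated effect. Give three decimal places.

Power ≈ 0.840

Noncentrality parameter: δ = d / √(1/n₁ + 1/n₂) = 1.01 / √(1/22 + 1/14) = 2.9542
One-sided α = 0.025 → critical value z_{0.025} = 1.960.
Power = Φ(δ − 1.960) = Φ(0.994) = 0.8400.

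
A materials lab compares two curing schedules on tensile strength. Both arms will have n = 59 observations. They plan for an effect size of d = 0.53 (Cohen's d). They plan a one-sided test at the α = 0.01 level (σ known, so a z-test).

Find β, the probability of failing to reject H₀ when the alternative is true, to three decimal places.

β ≈ 0.290

Noncentrality parameter: δ = d·√(n/2) = 0.53 × √(59/2) = 2.8786
One-sided α = 0.01 → critical value z_{0.01} = 2.326.
Power = Φ(δ − 2.326) = Φ(0.552) = 0.7096.
Type II error: β = 1 − power = 1 − 0.7096 = 0.2904.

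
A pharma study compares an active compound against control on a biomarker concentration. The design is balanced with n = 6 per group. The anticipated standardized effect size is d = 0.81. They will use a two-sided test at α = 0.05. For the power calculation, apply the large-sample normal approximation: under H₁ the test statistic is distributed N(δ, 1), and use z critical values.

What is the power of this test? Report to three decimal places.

Power ≈ 0.289

Noncentrality parameter: δ = d·√(n/2) = 0.81 × √(6/2) = 1.4030
Two-sided α = 0.05 → critical value z_{0.025} = 1.960.
Power = Φ(δ − 1.960) + Φ(−δ − 1.960) = Φ(-0.557) + Φ(-3.363) = 0.2888 + 0.0004 = 0.2891.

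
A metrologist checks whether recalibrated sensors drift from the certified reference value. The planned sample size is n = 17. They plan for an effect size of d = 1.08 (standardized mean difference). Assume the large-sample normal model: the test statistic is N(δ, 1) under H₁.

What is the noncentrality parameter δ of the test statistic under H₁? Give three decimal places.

δ = d·√n = 1.08 × √17 = 4.4530

δ ≈ 4.453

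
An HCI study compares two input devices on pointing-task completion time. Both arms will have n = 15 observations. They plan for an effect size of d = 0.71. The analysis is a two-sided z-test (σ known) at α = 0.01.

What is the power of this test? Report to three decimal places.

Noncentrality parameter: δ = d·√(n/2) = 0.71 × √(15/2) = 1.9444
Two-sided α = 0.01 → critical value z_{0.005} = 2.576.
Power = Φ(δ − 2.576) + Φ(−δ − 2.576) = Φ(-0.631) + Φ(-4.520) = 0.2639 + 0.0000 = 0.2639.

Power ≈ 0.264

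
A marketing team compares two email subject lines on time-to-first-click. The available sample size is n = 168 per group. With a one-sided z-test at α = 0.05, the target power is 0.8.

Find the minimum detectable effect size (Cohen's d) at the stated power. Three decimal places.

Required noncentrality: δ = z_{0.05} + z_{0.20} = 1.645 + 0.842 = 2.486.
δ = d·√(n/2) ⇒ d = δ/√(n/2) = 2.486/√(168/2) = 0.2713.

d ≈ 0.271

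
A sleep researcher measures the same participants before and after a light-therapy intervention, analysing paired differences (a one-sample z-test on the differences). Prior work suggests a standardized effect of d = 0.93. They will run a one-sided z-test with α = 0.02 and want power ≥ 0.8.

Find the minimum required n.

Set Φ(δ − 2.054) = 0.8; then δ − 2.054 = Φ⁻¹(0.8) = 0.842, giving δ = 2.895.
δ = d·√n ⇒ n = (δ/d)² = (2.895 / 0.93)² = 9.69.
Rounding up, n = 10.

n = 10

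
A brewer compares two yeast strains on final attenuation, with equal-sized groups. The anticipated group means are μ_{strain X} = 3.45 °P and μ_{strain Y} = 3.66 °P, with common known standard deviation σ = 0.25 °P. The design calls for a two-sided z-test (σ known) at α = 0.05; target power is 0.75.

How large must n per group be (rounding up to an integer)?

n = 20 per group

Standardized effect: d = |μ_{strain X} − μ_{strain Y}| / σ = |3.45 − 3.66| / 0.25 = 0.8400
For power 0.75 need Φ(δ − z_{0.025}) = 0.75, so δ = z_{0.025} + z_{0.25} = 1.960 + 0.674 = 2.634.
(For δ > 0 the lower-tail rejection region contributes negligibly to power, so the one-term inversion is standard.)
δ = d·√(n/2) ⇒ n = 2(δ/d)² = 2 × (2.634 / 0.8400)² = 19.67.
Rounding up, n = 20 per group.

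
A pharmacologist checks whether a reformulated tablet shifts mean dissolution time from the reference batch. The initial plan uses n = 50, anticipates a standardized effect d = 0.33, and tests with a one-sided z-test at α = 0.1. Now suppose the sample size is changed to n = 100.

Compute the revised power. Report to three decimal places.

Power ≈ 0.978

With n = 100: δ = d·√n = 0.33 × √100 = 3.3000. Critical value z_{0.1} = 1.282.
Revised power = P(Z > 1.282 − δ) = Φ(2.018) = 0.9782.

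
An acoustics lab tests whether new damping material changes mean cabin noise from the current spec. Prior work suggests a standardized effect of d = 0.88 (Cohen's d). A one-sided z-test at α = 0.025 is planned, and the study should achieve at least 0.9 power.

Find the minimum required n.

Set Φ(δ − 1.960) = 0.9; then δ − 1.960 = Φ⁻¹(0.9) = 1.282, giving δ = 3.242.
δ = d·√n ⇒ n = (δ/d)² = (3.242 / 0.88)² = 13.57.
Round up to the next whole unit.

n = 14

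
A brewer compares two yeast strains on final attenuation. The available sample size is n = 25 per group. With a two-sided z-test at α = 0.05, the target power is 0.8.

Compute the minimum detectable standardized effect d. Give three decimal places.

d ≈ 0.792

Need Φ(δ − 1.960) = 0.8, so δ = 1.960 + 0.842 = 2.802.
(The second rejection-region term Φ(−δ − z_{α/2}) is negligible and dropped.)
δ = d·√(n/2) ⇒ d = δ/√(n/2) = 2.802/√(25/2) = 0.7924.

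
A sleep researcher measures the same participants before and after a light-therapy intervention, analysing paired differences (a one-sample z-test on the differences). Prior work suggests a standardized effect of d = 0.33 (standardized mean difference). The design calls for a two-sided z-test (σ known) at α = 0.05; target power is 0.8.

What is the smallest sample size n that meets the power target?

Set Φ(δ − 1.960) = 0.8; then δ − 1.960 = Φ⁻¹(0.8) = 0.842, giving δ = 2.802.
(For δ > 0 the lower-tail rejection region contributes negligibly to power, so the one-term inversion is standard.)
δ = d·√n ⇒ n = (δ/d)² = (2.802 / 0.33)² = 72.07.
Rounding up, n = 73.

n = 73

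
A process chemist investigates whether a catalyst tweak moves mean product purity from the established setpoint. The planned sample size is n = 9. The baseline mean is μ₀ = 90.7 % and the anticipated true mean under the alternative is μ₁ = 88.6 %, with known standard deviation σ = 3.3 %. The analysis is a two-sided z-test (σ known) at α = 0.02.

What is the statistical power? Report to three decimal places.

Standardized effect: d = |μ₁ − μ₀| / σ = |88.6 − 90.7| / 3.3 = 0.6364
Noncentrality parameter: λ = d·√n = 0.6364 × √9 = 1.9091
Critical value for a two-sided test at α = 0.02: z_{α/2} = 2.326.
Power = Φ(λ − 2.326) + Φ(−λ − 2.326) = Φ(-0.417) + Φ(-4.235) = 0.3382 + 0.0000 = 0.3383.

Power ≈ 0.338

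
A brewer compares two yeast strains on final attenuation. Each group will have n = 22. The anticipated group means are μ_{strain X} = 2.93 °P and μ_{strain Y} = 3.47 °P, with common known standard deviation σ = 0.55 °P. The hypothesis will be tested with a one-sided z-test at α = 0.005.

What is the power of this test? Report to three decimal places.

Standardized effect: d = |μ_{strain X} − μ_{strain Y}| / σ = |2.93 − 3.47| / 0.55 = 0.9818
Noncentrality parameter: δ = d·√(n/2) = 0.9818 × √(22/2) = 3.2563
Critical value for a one-sided test at α = 0.005: z_α = 2.576.
Power = Φ(δ − 2.576) = Φ(0.680) = 0.7519.

Power ≈ 0.752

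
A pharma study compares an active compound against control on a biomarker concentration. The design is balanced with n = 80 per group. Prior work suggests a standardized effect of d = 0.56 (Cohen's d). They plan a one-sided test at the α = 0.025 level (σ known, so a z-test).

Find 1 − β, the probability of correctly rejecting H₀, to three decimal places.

Power ≈ 0.943

Noncentrality parameter: δ = d·√(n/2) = 0.56 × √(80/2) = 3.5418
One-sided α = 0.025 → critical value z_{0.025} = 1.960.
Power = Φ(δ − 1.960) = Φ(1.582) = 0.9432.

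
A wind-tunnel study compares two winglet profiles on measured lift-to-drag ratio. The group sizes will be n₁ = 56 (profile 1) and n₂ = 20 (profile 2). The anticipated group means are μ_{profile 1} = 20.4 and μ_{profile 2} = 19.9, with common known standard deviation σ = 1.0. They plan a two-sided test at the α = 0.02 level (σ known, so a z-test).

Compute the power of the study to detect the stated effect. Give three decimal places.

Standardized effect: d = |μ_{profile 1} − μ_{profile 2}| / σ = |20.4 − 19.9| / 1.0 = 0.5000
Noncentrality parameter: δ = d / √(1/n₁ + 1/n₂) = 0.5000 / √(1/56 + 1/20) = 1.9194
Two-sided α = 0.02 → critical value z_{0.01} = 2.326.
Power = Φ(δ − 2.326) + Φ(−δ − 2.326) = Φ(-0.407) + Φ(-4.246) = 0.3420 + 0.0000 = 0.3420.

Power ≈ 0.342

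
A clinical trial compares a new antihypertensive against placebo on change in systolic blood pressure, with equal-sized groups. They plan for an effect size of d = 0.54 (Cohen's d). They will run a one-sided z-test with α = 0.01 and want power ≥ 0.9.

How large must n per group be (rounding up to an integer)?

Set Φ(δ − 2.326) = 0.9; then δ − 2.326 = Φ⁻¹(0.9) = 1.282, giving δ = 3.608.
δ = d·√(n/2) ⇒ n = 2(δ/d)² = 2 × (3.608 / 0.54)² = 89.28.
Rounding up, n = 90 per group.

n = 90 per group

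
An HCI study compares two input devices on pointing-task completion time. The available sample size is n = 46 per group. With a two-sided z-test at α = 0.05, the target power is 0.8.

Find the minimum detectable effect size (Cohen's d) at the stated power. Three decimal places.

d ≈ 0.584

Required noncentrality: δ = z_{0.025} + z_{0.20} = 1.960 + 0.842 = 2.802.
(Lower-tail contribution to power is negligible for δ > 0.)
δ = d·√(n/2) ⇒ d = δ/√(n/2) = 2.802/√(46/2) = 0.5842.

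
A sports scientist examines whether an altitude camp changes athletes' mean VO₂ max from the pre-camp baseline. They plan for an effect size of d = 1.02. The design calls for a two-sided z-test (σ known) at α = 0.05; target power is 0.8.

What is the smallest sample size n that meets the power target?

For power 0.8 need Φ(δ − z_{0.025}) = 0.8, so δ = z_{0.025} + z_{0.20} = 1.960 + 0.842 = 2.802.
(The Φ(−δ − z_{α/2}) term is vanishingly small for δ > 0 and is dropped in the standard sample-size formula.)
δ = d·√n ⇒ n = (δ/d)² = (2.802 / 1.02)² = 7.54.
Rounding up, n = 8.

n = 8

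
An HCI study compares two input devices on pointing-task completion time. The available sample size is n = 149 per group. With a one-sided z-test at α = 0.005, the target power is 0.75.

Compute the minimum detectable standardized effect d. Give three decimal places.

d ≈ 0.377

Required noncentrality: δ = z_{0.005} + z_{0.25} = 2.576 + 0.674 = 3.250.
δ = d·√(n/2) ⇒ d = δ/√(n/2) = 3.250/√(149/2) = 0.3766.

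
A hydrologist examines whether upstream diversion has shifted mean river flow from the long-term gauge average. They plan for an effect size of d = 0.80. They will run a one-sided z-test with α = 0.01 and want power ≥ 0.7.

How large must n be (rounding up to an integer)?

For power 0.7 need Φ(δ − z_{0.01}) = 0.7, so δ = z_{0.01} + z_{0.30} = 2.326 + 0.524 = 2.851.
δ = d·√n ⇒ n = (δ/d)² = (2.851 / 0.80)² = 12.70.
Round up to the next whole unit.

n = 13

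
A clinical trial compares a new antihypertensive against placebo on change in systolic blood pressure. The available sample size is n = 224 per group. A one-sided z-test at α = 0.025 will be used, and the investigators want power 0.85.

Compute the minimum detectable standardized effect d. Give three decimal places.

d ≈ 0.283

Need Φ(δ − 1.960) = 0.85, so δ = 1.960 + 1.036 = 2.996.
δ = d·√(n/2) ⇒ d = δ/√(n/2) = 2.996/√(224/2) = 0.2831.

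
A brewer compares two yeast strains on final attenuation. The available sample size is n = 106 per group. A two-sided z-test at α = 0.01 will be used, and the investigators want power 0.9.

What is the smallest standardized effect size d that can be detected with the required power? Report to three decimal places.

Required noncentrality: δ = z_{0.005} + z_{0.10} = 2.576 + 1.282 = 3.857.
(The second rejection-region term Φ(−δ − z_{α/2}) is negligible and dropped.)
δ = d·√(n/2) ⇒ d = δ/√(n/2) = 3.857/√(106/2) = 0.5299.

d ≈ 0.530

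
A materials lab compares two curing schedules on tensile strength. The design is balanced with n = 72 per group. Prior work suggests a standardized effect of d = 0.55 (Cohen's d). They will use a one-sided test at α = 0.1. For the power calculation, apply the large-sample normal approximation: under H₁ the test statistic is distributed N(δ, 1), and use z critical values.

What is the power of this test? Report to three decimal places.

Noncentrality parameter: δ = d·√(n/2) = 0.55 × √(72/2) = 3.3000
Critical value for a one-sided test at α = 0.1: z_α = 1.282.
Power = Φ(δ − 1.282) = Φ(2.018) = 0.9782.

Power ≈ 0.978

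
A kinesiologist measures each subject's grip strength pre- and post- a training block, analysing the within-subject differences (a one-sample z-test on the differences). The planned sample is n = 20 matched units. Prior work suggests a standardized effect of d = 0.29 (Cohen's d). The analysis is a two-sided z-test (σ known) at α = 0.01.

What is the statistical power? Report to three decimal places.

Power ≈ 0.101

Noncentrality parameter: δ = d·√n = 0.29 × √20 = 1.2969
Two-sided α = 0.01 → critical value z_{0.005} = 2.576.
Power = Φ(δ − 2.576) + Φ(−δ − 2.576) = Φ(-1.279) + Φ(-3.873) = 0.1005 + 0.0001 = 0.1005.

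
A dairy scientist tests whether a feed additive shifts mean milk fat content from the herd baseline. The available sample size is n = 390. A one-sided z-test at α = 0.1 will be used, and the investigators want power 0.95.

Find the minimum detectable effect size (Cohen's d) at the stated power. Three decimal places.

Required noncentrality: δ = z_{0.1} + z_{0.05} = 1.282 + 1.645 = 2.926.
δ = d·√n ⇒ d = δ/√n = 2.926/√390 = 0.1482.

d ≈ 0.148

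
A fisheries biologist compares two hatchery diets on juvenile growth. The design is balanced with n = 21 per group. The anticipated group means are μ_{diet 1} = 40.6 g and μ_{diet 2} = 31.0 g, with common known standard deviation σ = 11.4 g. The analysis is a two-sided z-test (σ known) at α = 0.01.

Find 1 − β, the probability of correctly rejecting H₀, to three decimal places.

Power ≈ 0.561

Standardized effect: d = |μ_{diet 1} − μ_{diet 2}| / σ = |40.6 − 31.0| / 11.4 = 0.8421
Noncentrality parameter: δ = d·√(n/2) = 0.8421 × √(21/2) = 2.7287
Critical value for a two-sided test at α = 0.01: z_{α/2} = 2.576.
Power = Φ(δ − 2.576) + Φ(−δ − 2.576) = Φ(0.153) + Φ(-5.305) = 0.5608 + 0.0000 = 0.5608.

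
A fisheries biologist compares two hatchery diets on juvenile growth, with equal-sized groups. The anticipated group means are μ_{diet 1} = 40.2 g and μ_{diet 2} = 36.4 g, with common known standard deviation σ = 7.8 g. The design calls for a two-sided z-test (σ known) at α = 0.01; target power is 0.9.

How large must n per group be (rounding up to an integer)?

n = 126 per group

Standardized effect: d = |μ_{diet 1} − μ_{diet 2}| / σ = |40.2 − 36.4| / 7.8 = 0.4872
Set Φ(δ − 2.576) = 0.9; then δ − 2.576 = Φ⁻¹(0.9) = 1.282, giving δ = 3.857.
(The Φ(−δ − z_{α/2}) term is vanishingly small for δ > 0 and is dropped in the standard sample-size formula.)
δ = d·√(n/2) ⇒ n = 2(δ/d)² = 2 × (3.857 / 0.4872)² = 125.38.
Rounding up, n = 126 per group.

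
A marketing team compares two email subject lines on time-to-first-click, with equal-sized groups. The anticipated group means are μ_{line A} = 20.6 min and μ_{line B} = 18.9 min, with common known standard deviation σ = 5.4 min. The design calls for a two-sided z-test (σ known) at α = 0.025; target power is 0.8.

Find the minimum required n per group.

Standardized effect: d = |μ_{line A} − μ_{line B}| / σ = |20.6 − 18.9| / 5.4 = 0.3148
For power 0.8 need Φ(δ − z_{0.0125}) = 0.8, so δ = z_{0.0125} + z_{0.20} = 2.241 + 0.842 = 3.083.
(Ignoring the negligible lower-tail rejection probability gives the usual closed-form inversion.)
δ = d·√(n/2) ⇒ n = 2(δ/d)² = 2 × (3.083 / 0.3148)² = 191.81.
Round up to the next whole unit.

n = 192 per group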